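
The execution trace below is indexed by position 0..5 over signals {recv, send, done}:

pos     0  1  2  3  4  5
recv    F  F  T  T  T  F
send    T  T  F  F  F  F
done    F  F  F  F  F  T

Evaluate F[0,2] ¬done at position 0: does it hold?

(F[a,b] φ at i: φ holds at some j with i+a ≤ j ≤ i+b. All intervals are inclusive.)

Check ¬done at each j in [0,2]:
  j=0: true
  j=1: true
  j=2: true
Found at j=0 → formula holds.

Holds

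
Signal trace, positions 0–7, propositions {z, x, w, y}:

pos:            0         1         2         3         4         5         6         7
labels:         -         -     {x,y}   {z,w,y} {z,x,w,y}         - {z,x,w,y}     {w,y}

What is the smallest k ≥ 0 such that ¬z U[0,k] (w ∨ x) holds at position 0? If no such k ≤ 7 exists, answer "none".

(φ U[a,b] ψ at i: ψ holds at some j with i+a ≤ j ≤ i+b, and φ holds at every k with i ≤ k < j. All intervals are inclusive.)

2

Need earliest j ≥ 0 with (w ∨ x), and ¬z at every k in [0,j-1].
  j=0: rhs fails.
  j=1: rhs fails.
  j=2: rhs holds; lhs holds on [0,1]. k = 2.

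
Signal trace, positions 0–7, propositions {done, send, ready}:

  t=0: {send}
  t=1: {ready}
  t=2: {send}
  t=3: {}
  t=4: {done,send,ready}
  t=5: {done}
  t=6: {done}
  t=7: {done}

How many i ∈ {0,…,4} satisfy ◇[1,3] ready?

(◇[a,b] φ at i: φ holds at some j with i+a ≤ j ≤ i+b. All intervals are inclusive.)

4

Evaluate at each i in [0,4]:
  i=0: ✓ (witness j=1)
  i=1: ✓ (witness j=4)
  i=2: ✓ (witness j=4)
  i=3: ✓ (witness j=4)
  i=4: ✗ (none in [5,7])
Positions where it holds: {0, 1, 2, 3} → 4.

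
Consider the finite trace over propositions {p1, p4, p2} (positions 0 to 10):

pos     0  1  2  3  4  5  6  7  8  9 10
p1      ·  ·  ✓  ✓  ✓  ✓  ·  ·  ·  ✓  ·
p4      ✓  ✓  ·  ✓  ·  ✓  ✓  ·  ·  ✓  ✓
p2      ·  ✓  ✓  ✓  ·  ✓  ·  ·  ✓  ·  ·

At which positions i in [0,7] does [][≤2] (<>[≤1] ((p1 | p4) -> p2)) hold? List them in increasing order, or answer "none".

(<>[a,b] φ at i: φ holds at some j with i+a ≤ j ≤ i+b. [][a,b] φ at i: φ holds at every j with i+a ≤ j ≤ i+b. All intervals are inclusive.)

0, 1, 2, 3, 4, 5, 6

Evaluate at each i in [0,7]:
  i=0: ✓ (all of [0,2])
  i=1: ✓ (all of [1,3])
  i=2: ✓ (all of [2,4])
  i=3: ✓ (all of [3,5])
  i=4: ✓ (all of [4,6])
  i=5: ✓ (all of [5,7])
  i=6: ✓ (all of [6,8])
  i=7: ✗ (fails at j=9)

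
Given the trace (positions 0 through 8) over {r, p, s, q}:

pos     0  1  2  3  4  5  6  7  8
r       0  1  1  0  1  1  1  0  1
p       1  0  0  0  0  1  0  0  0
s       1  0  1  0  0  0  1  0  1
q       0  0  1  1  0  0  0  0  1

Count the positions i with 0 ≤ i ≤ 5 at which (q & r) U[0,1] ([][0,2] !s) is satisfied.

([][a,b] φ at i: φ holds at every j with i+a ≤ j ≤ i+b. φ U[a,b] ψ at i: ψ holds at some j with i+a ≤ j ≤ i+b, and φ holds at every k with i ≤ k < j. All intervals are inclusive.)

Evaluate at each i in [0,5]:
  i=0: ✗ (no rhs in [0,1])
  i=1: ✗ (no rhs in [1,2])
  i=2: ✓ (rhs at j=3; lhs holds on [2,2])
  i=3: ✓ (rhs at j=3)
  i=4: ✗ (no rhs in [4,5])
  i=5: ✗ (no rhs in [5,6])
Positions where it holds: {2, 3} → 2.

2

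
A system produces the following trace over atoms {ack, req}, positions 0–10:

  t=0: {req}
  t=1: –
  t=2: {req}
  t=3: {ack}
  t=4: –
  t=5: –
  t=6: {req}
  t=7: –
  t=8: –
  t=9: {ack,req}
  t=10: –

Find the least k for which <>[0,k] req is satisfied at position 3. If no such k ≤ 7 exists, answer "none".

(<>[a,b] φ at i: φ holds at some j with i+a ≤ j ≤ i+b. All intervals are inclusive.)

3

Scan j = 3,4,… for req:
  j=3: fails
  j=4: fails
  j=5: fails
  j=6: holds
First hit at j=6, so smallest k = 6-3 = 3.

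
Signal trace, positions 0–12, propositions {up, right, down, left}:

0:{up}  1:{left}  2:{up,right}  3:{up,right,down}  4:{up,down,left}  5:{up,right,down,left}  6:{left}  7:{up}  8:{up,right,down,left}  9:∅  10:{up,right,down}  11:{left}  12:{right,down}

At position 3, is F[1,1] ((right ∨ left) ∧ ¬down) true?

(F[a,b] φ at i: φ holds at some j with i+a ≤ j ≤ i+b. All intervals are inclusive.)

False

Check ((right ∨ left) ∧ ¬down) at each j in [4,4]:
  j=4: false
No position in the window satisfies it → formula fails.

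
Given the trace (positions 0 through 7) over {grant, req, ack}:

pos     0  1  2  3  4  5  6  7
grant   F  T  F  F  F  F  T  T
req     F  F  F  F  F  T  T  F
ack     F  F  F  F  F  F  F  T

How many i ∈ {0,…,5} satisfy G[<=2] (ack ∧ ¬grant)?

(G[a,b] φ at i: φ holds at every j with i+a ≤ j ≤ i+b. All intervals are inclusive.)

Evaluate at each i in [0,5]:
  i=0: ✗ (fails at j=0)
  i=1: ✗ (fails at j=1)
  i=2: ✗ (fails at j=2)
  i=3: ✗ (fails at j=3)
  i=4: ✗ (fails at j=4)
  i=5: ✗ (fails at j=5)
Positions where it holds: {} → 0.

0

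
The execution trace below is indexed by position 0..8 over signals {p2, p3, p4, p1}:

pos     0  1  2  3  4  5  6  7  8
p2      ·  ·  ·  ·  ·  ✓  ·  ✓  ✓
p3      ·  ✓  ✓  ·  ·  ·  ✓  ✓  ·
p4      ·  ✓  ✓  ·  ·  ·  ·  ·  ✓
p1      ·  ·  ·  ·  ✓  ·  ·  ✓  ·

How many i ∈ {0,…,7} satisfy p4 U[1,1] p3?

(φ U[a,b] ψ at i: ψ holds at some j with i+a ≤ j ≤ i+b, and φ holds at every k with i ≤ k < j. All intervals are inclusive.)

1

Evaluate at each i in [0,7]:
  i=0: ✗ (lhs fails at k=0 before rhs at j=1)
  i=1: ✓ (rhs at j=2; lhs holds on [1,1])
  i=2: ✗ (no rhs in [3,3])
  i=3: ✗ (no rhs in [4,4])
  i=4: ✗ (no rhs in [5,5])
  i=5: ✗ (lhs fails at k=5 before rhs at j=6)
  i=6: ✗ (lhs fails at k=6 before rhs at j=7)
  i=7: ✗ (no rhs in [8,8])
Positions where it holds: {1} → 1.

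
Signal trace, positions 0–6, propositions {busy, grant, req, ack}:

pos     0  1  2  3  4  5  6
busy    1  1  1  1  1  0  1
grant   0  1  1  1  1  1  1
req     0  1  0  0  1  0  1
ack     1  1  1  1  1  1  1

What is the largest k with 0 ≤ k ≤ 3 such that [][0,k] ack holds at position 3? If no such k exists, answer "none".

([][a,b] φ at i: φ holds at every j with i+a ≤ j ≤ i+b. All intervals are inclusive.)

ack must hold from j=3 onward; find where it first fails.
  j=3: holds
  j=4: holds
  j=5: holds
  j=6: holds
Holds through j=6; largest k = 3.

3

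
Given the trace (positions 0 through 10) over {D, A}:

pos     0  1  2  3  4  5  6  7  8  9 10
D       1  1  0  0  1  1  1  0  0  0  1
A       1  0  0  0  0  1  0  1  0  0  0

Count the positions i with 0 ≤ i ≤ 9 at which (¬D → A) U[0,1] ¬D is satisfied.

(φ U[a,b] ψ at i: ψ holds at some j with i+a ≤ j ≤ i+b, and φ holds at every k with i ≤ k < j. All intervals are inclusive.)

Evaluate at each i in [0,9]:
  i=0: ✗ (no rhs in [0,1])
  i=1: ✓ (rhs at j=2; lhs holds on [1,1])
  i=2: ✓ (rhs at j=2)
  i=3: ✓ (rhs at j=3)
  i=4: ✗ (no rhs in [4,5])
  i=5: ✗ (no rhs in [5,6])
  i=6: ✓ (rhs at j=7; lhs holds on [6,6])
  i=7: ✓ (rhs at j=7)
  i=8: ✓ (rhs at j=8)
  i=9: ✓ (rhs at j=9)
Positions where it holds: {1, 2, 3, 6, 7, 8, 9} → 7.

7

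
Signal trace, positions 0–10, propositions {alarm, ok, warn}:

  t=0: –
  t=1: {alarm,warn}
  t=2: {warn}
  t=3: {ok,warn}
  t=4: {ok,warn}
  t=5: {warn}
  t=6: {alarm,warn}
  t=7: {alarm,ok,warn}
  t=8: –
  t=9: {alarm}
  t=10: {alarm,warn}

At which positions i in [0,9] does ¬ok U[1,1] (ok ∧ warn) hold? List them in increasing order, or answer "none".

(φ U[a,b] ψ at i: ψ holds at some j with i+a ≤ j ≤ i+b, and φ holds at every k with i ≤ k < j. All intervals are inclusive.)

Evaluate at each i in [0,9]:
  i=0: ✗ (no rhs in [1,1])
  i=1: ✗ (no rhs in [2,2])
  i=2: ✓ (rhs at j=3; lhs holds on [2,2])
  i=3: ✗ (lhs fails at k=3 before rhs at j=4)
  i=4: ✗ (no rhs in [5,5])
  i=5: ✗ (no rhs in [6,6])
  i=6: ✓ (rhs at j=7; lhs holds on [6,6])
  i=7: ✗ (no rhs in [8,8])
  i=8: ✗ (no rhs in [9,9])
  i=9: ✗ (no rhs in [10,10])

2, 6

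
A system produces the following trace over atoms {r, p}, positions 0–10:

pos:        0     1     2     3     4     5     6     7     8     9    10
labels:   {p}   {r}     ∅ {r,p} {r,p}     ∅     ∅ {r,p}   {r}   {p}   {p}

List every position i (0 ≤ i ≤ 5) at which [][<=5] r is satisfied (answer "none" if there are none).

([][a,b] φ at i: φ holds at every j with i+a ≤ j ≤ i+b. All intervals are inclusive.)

Evaluate at each i in [0,5]:
  i=0: ✗ (fails at j=0)
  i=1: ✗ (fails at j=2)
  i=2: ✗ (fails at j=2)
  i=3: ✗ (fails at j=5)
  i=4: ✗ (fails at j=5)
  i=5: ✗ (fails at j=5)

none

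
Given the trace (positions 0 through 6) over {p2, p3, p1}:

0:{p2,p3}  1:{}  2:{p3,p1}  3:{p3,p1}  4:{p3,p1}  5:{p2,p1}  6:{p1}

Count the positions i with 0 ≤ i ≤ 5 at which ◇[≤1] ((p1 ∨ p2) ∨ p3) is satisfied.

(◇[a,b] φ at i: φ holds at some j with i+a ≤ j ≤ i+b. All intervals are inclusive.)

Evaluate at each i in [0,5]:
  i=0: ✓ (witness j=0)
  i=1: ✓ (witness j=2)
  i=2: ✓ (witness j=2)
  i=3: ✓ (witness j=3)
  i=4: ✓ (witness j=4)
  i=5: ✓ (witness j=5)
Positions where it holds: {0, 1, 2, 3, 4, 5} → 6.

6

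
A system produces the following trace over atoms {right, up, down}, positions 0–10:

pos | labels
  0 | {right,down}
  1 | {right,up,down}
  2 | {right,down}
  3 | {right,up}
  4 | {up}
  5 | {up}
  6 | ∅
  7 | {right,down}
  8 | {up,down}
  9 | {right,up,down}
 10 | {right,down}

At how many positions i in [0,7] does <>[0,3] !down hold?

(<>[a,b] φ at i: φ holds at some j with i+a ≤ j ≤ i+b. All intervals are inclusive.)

7

Evaluate at each i in [0,7]:
  i=0: ✓ (witness j=3)
  i=1: ✓ (witness j=3)
  i=2: ✓ (witness j=3)
  i=3: ✓ (witness j=3)
  i=4: ✓ (witness j=4)
  i=5: ✓ (witness j=5)
  i=6: ✓ (witness j=6)
  i=7: ✗ (none in [7,10])
Positions where it holds: {0, 1, 2, 3, 4, 5, 6} → 7.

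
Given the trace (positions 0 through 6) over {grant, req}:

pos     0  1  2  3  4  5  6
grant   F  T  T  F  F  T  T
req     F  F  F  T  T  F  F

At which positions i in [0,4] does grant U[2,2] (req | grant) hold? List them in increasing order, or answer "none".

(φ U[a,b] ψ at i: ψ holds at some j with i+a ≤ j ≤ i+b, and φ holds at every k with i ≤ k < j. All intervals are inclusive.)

Evaluate at each i in [0,4]:
  i=0: ✗ (lhs fails at k=0 before rhs at j=2)
  i=1: ✓ (rhs at j=3; lhs holds on [1,2])
  i=2: ✗ (lhs fails at k=3 before rhs at j=4)
  i=3: ✗ (lhs fails at k=3 before rhs at j=5)
  i=4: ✗ (lhs fails at k=4 before rhs at j=6)

1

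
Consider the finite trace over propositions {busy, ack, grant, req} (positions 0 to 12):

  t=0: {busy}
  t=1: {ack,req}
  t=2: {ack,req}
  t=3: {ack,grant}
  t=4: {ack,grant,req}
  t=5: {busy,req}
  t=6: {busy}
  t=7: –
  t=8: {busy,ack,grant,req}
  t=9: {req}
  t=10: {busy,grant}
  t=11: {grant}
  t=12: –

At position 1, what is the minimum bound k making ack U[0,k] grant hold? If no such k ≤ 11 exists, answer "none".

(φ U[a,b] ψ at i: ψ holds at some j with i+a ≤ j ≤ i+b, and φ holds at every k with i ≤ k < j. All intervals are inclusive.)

2

Need earliest j ≥ 1 with grant, and ack at every k in [1,j-1].
  j=1: rhs fails.
  j=2: rhs fails.
  j=3: rhs holds; lhs holds on [1,2]. k = 2.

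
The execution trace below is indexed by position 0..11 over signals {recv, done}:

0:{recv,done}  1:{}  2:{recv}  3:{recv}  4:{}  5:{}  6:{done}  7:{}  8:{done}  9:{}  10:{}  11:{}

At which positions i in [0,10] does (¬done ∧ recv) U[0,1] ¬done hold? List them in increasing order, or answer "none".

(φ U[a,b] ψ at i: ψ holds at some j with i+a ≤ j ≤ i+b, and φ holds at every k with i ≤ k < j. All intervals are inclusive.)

Evaluate at each i in [0,10]:
  i=0: ✗ (lhs fails at k=0 before rhs at j=1)
  i=1: ✓ (rhs at j=1)
  i=2: ✓ (rhs at j=2)
  i=3: ✓ (rhs at j=3)
  i=4: ✓ (rhs at j=4)
  i=5: ✓ (rhs at j=5)
  i=6: ✗ (lhs fails at k=6 before rhs at j=7)
  i=7: ✓ (rhs at j=7)
  i=8: ✗ (lhs fails at k=8 before rhs at j=9)
  i=9: ✓ (rhs at j=9)
  i=10: ✓ (rhs at j=10)

1, 2, 3, 4, 5, 7, 9, 10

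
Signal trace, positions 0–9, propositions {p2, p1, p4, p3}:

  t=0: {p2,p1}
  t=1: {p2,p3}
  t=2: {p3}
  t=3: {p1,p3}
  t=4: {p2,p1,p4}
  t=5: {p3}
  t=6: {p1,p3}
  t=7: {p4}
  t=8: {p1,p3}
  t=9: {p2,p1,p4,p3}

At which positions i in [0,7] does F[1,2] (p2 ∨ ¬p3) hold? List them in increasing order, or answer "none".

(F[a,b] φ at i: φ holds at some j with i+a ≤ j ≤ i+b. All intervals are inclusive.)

0, 2, 3, 5, 6, 7

Evaluate at each i in [0,7]:
  i=0: ✓ (witness j=1)
  i=1: ✗ (none in [2,3])
  i=2: ✓ (witness j=4)
  i=3: ✓ (witness j=4)
  i=4: ✗ (none in [5,6])
  i=5: ✓ (witness j=7)
  i=6: ✓ (witness j=7)
  i=7: ✓ (witness j=9)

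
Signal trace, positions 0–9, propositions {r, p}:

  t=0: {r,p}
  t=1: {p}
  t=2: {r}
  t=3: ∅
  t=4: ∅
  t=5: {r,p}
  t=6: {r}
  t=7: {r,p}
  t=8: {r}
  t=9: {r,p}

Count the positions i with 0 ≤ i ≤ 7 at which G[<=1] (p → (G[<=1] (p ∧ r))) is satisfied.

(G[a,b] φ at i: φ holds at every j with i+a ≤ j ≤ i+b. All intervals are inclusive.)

2

Evaluate at each i in [0,7]:
  i=0: ✗ (fails at j=0)
  i=1: ✗ (fails at j=1)
  i=2: ✓ (all of [2,3])
  i=3: ✓ (all of [3,4])
  i=4: ✗ (fails at j=5)
  i=5: ✗ (fails at j=5)
  i=6: ✗ (fails at j=7)
  i=7: ✗ (fails at j=7)
Positions where it holds: {2, 3} → 2.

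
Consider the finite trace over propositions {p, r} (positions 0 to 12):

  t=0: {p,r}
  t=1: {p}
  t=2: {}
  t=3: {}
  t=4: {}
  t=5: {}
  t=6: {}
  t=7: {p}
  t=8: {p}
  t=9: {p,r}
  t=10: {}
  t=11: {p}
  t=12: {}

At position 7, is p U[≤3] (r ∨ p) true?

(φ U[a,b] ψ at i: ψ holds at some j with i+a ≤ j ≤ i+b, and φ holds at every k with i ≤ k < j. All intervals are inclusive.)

Need some j in [7,10] with (r ∨ p), and p at every k in [7,j-1].
  j=7: (r ∨ p) holds; no prefix to check → satisfied.

Yes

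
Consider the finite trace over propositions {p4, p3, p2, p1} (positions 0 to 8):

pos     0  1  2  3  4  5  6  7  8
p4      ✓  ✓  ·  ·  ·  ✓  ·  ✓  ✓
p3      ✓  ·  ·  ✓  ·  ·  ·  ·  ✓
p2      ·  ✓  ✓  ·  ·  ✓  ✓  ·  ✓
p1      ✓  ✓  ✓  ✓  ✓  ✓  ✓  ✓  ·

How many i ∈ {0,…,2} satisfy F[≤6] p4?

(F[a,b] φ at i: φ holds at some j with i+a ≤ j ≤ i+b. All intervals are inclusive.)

3

Evaluate at each i in [0,2]:
  i=0: ✓ (witness j=0)
  i=1: ✓ (witness j=1)
  i=2: ✓ (witness j=5)
Positions where it holds: {0, 1, 2} → 3.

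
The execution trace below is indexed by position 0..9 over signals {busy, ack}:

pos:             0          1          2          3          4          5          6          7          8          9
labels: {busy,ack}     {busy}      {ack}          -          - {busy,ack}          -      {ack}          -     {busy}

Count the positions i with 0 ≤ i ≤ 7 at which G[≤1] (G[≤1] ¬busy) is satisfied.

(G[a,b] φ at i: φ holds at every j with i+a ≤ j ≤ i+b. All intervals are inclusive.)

2

Evaluate at each i in [0,7]:
  i=0: ✗ (fails at j=0)
  i=1: ✗ (fails at j=1)
  i=2: ✓ (all of [2,3])
  i=3: ✗ (fails at j=4)
  i=4: ✗ (fails at j=4)
  i=5: ✗ (fails at j=5)
  i=6: ✓ (all of [6,7])
  i=7: ✗ (fails at j=8)
Positions where it holds: {2, 6} → 2.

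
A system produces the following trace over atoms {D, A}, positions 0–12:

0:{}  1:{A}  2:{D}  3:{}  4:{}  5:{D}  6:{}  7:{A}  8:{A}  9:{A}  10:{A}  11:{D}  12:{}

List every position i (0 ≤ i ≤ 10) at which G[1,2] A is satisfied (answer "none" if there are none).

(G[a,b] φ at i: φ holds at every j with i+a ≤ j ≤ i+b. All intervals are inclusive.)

Evaluate at each i in [0,10]:
  i=0: ✗ (fails at j=2)
  i=1: ✗ (fails at j=2)
  i=2: ✗ (fails at j=3)
  i=3: ✗ (fails at j=4)
  i=4: ✗ (fails at j=5)
  i=5: ✗ (fails at j=6)
  i=6: ✓ (all of [7,8])
  i=7: ✓ (all of [8,9])
  i=8: ✓ (all of [9,10])
  i=9: ✗ (fails at j=11)
  i=10: ✗ (fails at j=11)

6, 7, 8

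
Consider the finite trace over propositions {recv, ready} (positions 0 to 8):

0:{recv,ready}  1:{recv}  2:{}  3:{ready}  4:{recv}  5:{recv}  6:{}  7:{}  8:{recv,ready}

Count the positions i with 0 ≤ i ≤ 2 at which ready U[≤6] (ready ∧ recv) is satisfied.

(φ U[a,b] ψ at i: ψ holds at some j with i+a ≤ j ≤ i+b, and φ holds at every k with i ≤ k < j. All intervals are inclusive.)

Evaluate at each i in [0,2]:
  i=0: ✓ (rhs at j=0)
  i=1: ✗ (no rhs in [1,7])
  i=2: ✗ (lhs fails at k=2 before rhs at j=8)
Positions where it holds: {0} → 1.

1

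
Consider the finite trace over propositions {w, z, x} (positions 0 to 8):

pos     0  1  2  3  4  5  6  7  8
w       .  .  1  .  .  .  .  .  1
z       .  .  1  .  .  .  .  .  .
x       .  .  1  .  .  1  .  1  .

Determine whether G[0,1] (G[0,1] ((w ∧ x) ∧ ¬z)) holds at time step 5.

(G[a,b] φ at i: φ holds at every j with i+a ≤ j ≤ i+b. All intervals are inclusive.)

Check G[0,1] ((w ∧ x) ∧ ¬z) at every j in [5,6]:
  j=5: fails at 5
  j=6: fails at 6
Fails at j=5 → formula fails.

No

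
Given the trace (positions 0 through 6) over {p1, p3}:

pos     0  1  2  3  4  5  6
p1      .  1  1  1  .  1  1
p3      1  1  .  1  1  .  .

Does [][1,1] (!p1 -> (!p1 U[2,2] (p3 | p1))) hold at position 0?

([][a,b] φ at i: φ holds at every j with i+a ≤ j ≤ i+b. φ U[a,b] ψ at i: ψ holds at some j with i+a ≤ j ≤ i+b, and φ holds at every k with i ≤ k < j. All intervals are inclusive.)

True

Check (!p1 -> (!p1 U[2,2] (p3 | p1))) at every j in [1,1]:
  j=1: antecedent false → ✓
All positions satisfy it → formula holds.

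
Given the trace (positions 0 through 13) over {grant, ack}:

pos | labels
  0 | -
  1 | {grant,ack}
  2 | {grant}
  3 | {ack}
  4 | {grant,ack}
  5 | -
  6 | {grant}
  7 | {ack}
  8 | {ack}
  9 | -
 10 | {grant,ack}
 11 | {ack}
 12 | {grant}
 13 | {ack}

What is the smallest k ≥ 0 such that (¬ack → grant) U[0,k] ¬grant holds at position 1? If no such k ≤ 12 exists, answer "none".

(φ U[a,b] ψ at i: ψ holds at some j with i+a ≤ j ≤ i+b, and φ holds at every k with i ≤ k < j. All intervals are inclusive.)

2

Need earliest j ≥ 1 with ¬grant, and (¬ack → grant) at every k in [1,j-1].
  j=1: rhs fails.
  j=2: rhs fails.
  j=3: rhs holds; lhs holds on [1,2]. k = 2.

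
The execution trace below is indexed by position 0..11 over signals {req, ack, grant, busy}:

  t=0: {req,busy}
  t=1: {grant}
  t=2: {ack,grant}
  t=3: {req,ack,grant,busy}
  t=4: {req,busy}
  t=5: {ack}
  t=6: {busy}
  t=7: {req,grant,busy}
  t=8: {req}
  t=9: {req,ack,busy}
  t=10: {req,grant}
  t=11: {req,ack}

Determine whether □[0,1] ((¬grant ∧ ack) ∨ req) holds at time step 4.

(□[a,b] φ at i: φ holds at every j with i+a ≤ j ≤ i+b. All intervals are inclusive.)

Holds

Check ((¬grant ∧ ack) ∨ req) at every j in [4,5]:
  j=4: true
  j=5: true
All positions satisfy it → formula holds.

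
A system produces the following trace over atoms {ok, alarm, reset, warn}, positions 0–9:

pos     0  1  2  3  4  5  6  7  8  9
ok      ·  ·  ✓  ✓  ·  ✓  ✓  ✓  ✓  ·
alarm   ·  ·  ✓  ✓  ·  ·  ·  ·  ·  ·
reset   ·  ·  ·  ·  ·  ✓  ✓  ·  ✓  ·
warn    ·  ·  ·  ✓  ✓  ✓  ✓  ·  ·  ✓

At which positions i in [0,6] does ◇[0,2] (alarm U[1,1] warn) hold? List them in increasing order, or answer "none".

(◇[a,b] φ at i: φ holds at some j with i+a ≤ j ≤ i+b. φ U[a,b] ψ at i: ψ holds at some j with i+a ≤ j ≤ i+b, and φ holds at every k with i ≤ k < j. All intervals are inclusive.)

0, 1, 2, 3

Evaluate at each i in [0,6]:
  i=0: ✓ (witness j=2)
  i=1: ✓ (witness j=2)
  i=2: ✓ (witness j=2)
  i=3: ✓ (witness j=3)
  i=4: ✗ (none in [4,6])
  i=5: ✗ (none in [5,7])
  i=6: ✗ (none in [6,8])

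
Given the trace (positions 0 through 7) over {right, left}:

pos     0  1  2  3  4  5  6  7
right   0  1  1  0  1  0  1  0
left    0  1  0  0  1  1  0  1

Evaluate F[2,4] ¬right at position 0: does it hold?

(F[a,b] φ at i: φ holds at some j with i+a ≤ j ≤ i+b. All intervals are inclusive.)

True

Check ¬right at each j in [2,4]:
  j=2: false
  j=3: true
  j=4: false
Found at j=3 → formula holds.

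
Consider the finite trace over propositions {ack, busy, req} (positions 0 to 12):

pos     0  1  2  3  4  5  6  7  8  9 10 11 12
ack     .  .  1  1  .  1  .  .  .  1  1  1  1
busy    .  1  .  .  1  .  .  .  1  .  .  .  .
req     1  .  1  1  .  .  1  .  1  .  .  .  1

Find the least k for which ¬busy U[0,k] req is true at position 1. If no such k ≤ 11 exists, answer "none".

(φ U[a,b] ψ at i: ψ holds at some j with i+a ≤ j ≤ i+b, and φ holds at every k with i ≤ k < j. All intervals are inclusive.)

none

Need earliest j ≥ 1 with req, and ¬busy at every k in [1,j-1].
  j=1: rhs fails.
  j=2: rhs holds but lhs fails at k=1.
  j=3: rhs holds but lhs fails at k=1.
  j=4: rhs fails.
  j=5: rhs fails.
  j=6: rhs holds but lhs fails at k=1.
  j=7: rhs fails.
  j=8: rhs holds but lhs fails at k=1.
  j=9: rhs fails.
  j=10: rhs fails.
  j=11: rhs fails.
  j=12: rhs holds but lhs fails at k=1.
No witness within the range → none.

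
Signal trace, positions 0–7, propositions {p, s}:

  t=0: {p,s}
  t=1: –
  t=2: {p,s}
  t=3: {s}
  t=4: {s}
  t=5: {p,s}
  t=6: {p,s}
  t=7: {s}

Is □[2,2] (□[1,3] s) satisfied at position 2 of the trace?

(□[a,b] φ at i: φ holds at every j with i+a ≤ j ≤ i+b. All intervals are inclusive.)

Yes

Check □[1,3] s at every j in [4,4]:
  j=4: holds on [5,7]
All positions satisfy it → formula holds.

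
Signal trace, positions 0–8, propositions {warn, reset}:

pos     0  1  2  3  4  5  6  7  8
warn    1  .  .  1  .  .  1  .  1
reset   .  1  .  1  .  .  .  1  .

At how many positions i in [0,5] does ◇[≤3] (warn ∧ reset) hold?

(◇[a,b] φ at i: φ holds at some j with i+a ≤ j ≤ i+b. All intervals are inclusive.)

Evaluate at each i in [0,5]:
  i=0: ✓ (witness j=3)
  i=1: ✓ (witness j=3)
  i=2: ✓ (witness j=3)
  i=3: ✓ (witness j=3)
  i=4: ✗ (none in [4,7])
  i=5: ✗ (none in [5,8])
Positions where it holds: {0, 1, 2, 3} → 4.

4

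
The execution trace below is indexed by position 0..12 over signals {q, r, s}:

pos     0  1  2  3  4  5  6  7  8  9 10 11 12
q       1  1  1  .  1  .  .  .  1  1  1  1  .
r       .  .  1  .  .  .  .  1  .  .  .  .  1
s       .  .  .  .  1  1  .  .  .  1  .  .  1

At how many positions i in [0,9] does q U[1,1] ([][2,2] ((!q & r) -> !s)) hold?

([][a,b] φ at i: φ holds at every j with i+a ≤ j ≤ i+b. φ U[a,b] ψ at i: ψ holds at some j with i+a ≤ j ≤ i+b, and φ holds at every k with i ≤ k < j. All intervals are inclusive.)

5

Evaluate at each i in [0,9]:
  i=0: ✓ (rhs at j=1; lhs holds on [0,0])
  i=1: ✓ (rhs at j=2; lhs holds on [1,1])
  i=2: ✓ (rhs at j=3; lhs holds on [2,2])
  i=3: ✗ (lhs fails at k=3 before rhs at j=4)
  i=4: ✓ (rhs at j=5; lhs holds on [4,4])
  i=5: ✗ (lhs fails at k=5 before rhs at j=6)
  i=6: ✗ (lhs fails at k=6 before rhs at j=7)
  i=7: ✗ (lhs fails at k=7 before rhs at j=8)
  i=8: ✓ (rhs at j=9; lhs holds on [8,8])
  i=9: ✗ (no rhs in [10,10])
Positions where it holds: {0, 1, 2, 4, 8} → 5.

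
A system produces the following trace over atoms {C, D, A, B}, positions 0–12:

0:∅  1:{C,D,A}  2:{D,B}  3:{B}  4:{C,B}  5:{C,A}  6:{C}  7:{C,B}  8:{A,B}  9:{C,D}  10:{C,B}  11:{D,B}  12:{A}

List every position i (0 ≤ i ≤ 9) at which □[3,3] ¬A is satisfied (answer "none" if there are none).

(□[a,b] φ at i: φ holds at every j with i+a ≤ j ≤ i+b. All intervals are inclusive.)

Evaluate at each i in [0,9]:
  i=0: ✓ (all of [3,3])
  i=1: ✓ (all of [4,4])
  i=2: ✗ (fails at j=5)
  i=3: ✓ (all of [6,6])
  i=4: ✓ (all of [7,7])
  i=5: ✗ (fails at j=8)
  i=6: ✓ (all of [9,9])
  i=7: ✓ (all of [10,10])
  i=8: ✓ (all of [11,11])
  i=9: ✗ (fails at j=12)

0, 1, 3, 4, 6, 7, 8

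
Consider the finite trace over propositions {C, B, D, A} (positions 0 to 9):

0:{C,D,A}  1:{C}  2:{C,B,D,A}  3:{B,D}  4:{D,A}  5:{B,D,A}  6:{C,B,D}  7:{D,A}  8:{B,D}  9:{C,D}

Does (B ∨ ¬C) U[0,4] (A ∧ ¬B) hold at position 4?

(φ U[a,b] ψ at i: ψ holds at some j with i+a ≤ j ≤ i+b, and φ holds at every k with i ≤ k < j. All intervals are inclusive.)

Need some j in [4,8] with (A ∧ ¬B), and (B ∨ ¬C) at every k in [4,j-1].
  j=4: (A ∧ ¬B) holds; no prefix to check → satisfied.

Yes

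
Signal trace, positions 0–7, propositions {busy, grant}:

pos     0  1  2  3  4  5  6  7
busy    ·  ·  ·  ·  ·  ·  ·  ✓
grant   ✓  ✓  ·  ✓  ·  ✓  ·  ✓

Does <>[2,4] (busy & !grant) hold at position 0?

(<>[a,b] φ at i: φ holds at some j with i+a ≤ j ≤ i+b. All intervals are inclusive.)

Check (busy & !grant) at each j in [2,4]:
  j=2: false
  j=3: false
  j=4: false
No position in the window satisfies it → formula fails.

False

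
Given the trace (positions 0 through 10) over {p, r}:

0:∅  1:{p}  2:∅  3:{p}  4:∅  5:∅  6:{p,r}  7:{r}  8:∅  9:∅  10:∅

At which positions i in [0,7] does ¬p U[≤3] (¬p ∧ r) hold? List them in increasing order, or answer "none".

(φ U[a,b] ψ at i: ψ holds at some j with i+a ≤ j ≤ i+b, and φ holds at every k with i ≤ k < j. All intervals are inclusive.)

Evaluate at each i in [0,7]:
  i=0: ✗ (no rhs in [0,3])
  i=1: ✗ (no rhs in [1,4])
  i=2: ✗ (no rhs in [2,5])
  i=3: ✗ (no rhs in [3,6])
  i=4: ✗ (lhs fails at k=6 before rhs at j=7)
  i=5: ✗ (lhs fails at k=6 before rhs at j=7)
  i=6: ✗ (lhs fails at k=6 before rhs at j=7)
  i=7: ✓ (rhs at j=7)

7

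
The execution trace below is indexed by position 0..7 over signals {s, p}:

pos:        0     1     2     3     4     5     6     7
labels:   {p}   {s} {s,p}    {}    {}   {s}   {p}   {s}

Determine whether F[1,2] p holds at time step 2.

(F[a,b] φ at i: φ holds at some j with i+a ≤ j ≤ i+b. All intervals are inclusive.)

Check p at each j in [3,4]:
  j=3: false
  j=4: false
No position in the window satisfies it → formula fails.

Does not hold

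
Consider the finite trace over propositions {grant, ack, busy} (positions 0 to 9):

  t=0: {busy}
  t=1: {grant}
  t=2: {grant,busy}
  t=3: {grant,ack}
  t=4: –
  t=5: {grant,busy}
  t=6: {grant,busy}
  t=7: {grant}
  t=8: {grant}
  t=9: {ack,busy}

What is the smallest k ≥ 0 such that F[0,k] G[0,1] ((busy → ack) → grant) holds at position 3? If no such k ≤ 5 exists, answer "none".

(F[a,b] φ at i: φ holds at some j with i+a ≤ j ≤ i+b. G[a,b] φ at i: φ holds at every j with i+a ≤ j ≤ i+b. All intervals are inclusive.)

Scan j = 3,4,… for G[0,1] ((busy → ack) → grant):
  j=3: fails
  j=4: fails
  j=5: holds
First hit at j=5, so smallest k = 5-3 = 2.

2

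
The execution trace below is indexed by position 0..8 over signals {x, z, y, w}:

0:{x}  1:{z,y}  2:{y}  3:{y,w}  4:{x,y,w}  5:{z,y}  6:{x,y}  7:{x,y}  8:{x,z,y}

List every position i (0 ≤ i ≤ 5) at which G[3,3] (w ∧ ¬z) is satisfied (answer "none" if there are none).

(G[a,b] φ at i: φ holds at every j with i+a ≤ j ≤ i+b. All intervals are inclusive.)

Evaluate at each i in [0,5]:
  i=0: ✓ (all of [3,3])
  i=1: ✓ (all of [4,4])
  i=2: ✗ (fails at j=5)
  i=3: ✗ (fails at j=6)
  i=4: ✗ (fails at j=7)
  i=5: ✗ (fails at j=8)

0, 1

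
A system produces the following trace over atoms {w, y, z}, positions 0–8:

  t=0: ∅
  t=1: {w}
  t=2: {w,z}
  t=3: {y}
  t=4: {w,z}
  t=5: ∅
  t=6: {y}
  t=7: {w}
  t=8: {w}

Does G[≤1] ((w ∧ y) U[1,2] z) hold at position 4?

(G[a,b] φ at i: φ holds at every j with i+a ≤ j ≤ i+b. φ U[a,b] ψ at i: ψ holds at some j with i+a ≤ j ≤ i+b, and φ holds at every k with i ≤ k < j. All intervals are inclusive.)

Check ((w ∧ y) U[1,2] z) at every j in [4,5]:
  j=4: fails
  j=5: fails
Fails at j=4 → formula fails.

False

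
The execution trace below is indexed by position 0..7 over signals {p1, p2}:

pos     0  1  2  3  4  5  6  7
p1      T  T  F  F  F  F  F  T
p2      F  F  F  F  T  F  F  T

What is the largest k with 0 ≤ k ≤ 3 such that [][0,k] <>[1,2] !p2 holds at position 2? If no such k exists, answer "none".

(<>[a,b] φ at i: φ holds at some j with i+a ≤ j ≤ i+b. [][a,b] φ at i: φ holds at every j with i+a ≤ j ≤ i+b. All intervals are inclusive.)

<>[1,2] !p2 must hold from j=2 onward; find where it first fails.
  j=2: holds
  j=3: holds
  j=4: holds
  j=5: holds
Holds through j=5; largest k = 3.

3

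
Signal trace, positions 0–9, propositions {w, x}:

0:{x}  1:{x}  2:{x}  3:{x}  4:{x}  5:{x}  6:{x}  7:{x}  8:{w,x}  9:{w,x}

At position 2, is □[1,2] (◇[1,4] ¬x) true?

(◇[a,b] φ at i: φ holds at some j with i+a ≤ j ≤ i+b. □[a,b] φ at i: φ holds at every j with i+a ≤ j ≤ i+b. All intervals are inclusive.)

False

Check ◇[1,4] ¬x at every j in [3,4]:
  j=3: fails (none in [4,7])
  j=4: fails (none in [5,8])
Fails at j=3 → formula fails.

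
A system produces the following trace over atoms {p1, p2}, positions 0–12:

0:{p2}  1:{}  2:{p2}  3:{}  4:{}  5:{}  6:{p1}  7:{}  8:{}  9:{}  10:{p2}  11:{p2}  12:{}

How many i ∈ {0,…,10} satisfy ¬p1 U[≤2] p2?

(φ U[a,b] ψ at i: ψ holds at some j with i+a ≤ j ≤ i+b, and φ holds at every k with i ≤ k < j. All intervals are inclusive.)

6

Evaluate at each i in [0,10]:
  i=0: ✓ (rhs at j=0)
  i=1: ✓ (rhs at j=2; lhs holds on [1,1])
  i=2: ✓ (rhs at j=2)
  i=3: ✗ (no rhs in [3,5])
  i=4: ✗ (no rhs in [4,6])
  i=5: ✗ (no rhs in [5,7])
  i=6: ✗ (no rhs in [6,8])
  i=7: ✗ (no rhs in [7,9])
  i=8: ✓ (rhs at j=10; lhs holds on [8,9])
  i=9: ✓ (rhs at j=10; lhs holds on [9,9])
  i=10: ✓ (rhs at j=10)
Positions where it holds: {0, 1, 2, 8, 9, 10} → 6.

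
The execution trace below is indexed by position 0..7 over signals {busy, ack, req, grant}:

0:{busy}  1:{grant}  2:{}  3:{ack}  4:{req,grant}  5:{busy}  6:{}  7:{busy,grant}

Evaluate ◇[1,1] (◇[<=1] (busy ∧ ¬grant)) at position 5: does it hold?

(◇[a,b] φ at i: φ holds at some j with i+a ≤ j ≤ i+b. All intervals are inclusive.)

Does not hold

Check ◇[<=1] (busy ∧ ¬grant) at each j in [6,6]:
  j=6: fails (none in [6,7])
No position in the window satisfies it → formula fails.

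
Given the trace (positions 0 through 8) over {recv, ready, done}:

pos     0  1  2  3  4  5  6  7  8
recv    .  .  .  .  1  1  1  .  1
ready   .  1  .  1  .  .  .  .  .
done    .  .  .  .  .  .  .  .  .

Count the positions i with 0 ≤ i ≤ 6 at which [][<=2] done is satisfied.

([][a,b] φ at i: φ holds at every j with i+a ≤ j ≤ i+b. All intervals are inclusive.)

0

Evaluate at each i in [0,6]:
  i=0: ✗ (fails at j=0)
  i=1: ✗ (fails at j=1)
  i=2: ✗ (fails at j=2)
  i=3: ✗ (fails at j=3)
  i=4: ✗ (fails at j=4)
  i=5: ✗ (fails at j=5)
  i=6: ✗ (fails at j=6)
Positions where it holds: {} → 0.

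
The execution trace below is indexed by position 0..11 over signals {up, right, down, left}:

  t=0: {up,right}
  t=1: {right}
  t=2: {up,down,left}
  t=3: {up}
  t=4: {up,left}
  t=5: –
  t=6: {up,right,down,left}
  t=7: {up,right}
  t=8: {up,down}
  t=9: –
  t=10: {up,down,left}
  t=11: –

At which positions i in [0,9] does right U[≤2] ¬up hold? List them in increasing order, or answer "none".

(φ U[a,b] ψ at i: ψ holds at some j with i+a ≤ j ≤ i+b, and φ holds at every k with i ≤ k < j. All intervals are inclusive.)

0, 1, 5, 9

Evaluate at each i in [0,9]:
  i=0: ✓ (rhs at j=1; lhs holds on [0,0])
  i=1: ✓ (rhs at j=1)
  i=2: ✗ (no rhs in [2,4])
  i=3: ✗ (lhs fails at k=3 before rhs at j=5)
  i=4: ✗ (lhs fails at k=4 before rhs at j=5)
  i=5: ✓ (rhs at j=5)
  i=6: ✗ (no rhs in [6,8])
  i=7: ✗ (lhs fails at k=8 before rhs at j=9)
  i=8: ✗ (lhs fails at k=8 before rhs at j=9)
  i=9: ✓ (rhs at j=9)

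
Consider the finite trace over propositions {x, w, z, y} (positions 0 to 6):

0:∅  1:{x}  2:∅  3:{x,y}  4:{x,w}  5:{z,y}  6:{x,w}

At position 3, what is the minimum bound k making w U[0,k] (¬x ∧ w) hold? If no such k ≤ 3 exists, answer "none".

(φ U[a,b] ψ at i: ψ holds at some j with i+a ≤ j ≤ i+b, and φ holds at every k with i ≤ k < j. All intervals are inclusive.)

none

Need earliest j ≥ 3 with (¬x ∧ w), and w at every k in [3,j-1].
  j=3: rhs fails.
  j=4: rhs fails.
  j=5: rhs fails.
  j=6: rhs fails.
No witness within the range → none.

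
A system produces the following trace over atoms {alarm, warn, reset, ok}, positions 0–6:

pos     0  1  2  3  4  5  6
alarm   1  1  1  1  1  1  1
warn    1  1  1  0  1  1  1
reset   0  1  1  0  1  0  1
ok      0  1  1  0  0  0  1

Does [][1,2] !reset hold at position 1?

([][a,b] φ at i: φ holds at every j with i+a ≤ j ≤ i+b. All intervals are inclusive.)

No

Check !reset at every j in [2,3]:
  j=2: false
  j=3: true
Fails at j=2 → formula fails.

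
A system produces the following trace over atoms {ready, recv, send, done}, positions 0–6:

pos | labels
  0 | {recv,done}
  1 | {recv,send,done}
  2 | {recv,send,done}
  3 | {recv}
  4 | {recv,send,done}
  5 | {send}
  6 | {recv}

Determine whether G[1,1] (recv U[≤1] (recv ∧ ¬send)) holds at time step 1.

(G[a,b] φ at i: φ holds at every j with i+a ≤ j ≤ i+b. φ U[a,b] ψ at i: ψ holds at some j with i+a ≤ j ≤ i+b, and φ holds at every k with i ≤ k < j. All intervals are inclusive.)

Check (recv U[≤1] (recv ∧ ¬send)) at every j in [2,2]:
  j=2: holds
All positions satisfy it → formula holds.

Holds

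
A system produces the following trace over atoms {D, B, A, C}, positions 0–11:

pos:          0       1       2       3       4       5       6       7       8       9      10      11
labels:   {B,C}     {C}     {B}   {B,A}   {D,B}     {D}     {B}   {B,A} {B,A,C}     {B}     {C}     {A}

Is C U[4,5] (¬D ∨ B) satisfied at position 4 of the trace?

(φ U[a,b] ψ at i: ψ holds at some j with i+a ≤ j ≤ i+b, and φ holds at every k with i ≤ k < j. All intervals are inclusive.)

Need some j in [8,9] with (¬D ∨ B), and C at every k in [4,j-1].
  j=8: (¬D ∨ B) holds, but C fails at k=4 → not this j.
  j=9: (¬D ∨ B) holds, but C fails at k=4 → not this j.
No j in the window works → until fails.

No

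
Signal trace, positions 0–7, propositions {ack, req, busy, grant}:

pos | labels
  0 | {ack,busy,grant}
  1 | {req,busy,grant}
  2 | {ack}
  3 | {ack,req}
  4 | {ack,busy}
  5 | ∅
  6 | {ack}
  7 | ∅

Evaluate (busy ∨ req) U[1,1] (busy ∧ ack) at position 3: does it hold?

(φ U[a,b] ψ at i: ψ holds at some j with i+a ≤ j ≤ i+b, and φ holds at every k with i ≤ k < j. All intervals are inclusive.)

Need some j in [4,4] with (busy ∧ ack), and (busy ∨ req) at every k in [3,j-1].
  j=4: (busy ∧ ack) holds; (busy ∨ req) holds at every k in [3,3] → satisfied.

Holds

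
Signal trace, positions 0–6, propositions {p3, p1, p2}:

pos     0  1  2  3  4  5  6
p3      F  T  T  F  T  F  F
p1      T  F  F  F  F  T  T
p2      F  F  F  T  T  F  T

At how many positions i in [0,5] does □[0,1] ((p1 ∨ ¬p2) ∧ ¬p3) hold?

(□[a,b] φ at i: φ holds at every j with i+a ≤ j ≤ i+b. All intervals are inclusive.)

1

Evaluate at each i in [0,5]:
  i=0: ✗ (fails at j=1)
  i=1: ✗ (fails at j=1)
  i=2: ✗ (fails at j=2)
  i=3: ✗ (fails at j=3)
  i=4: ✗ (fails at j=4)
  i=5: ✓ (all of [5,6])
Positions where it holds: {5} → 1.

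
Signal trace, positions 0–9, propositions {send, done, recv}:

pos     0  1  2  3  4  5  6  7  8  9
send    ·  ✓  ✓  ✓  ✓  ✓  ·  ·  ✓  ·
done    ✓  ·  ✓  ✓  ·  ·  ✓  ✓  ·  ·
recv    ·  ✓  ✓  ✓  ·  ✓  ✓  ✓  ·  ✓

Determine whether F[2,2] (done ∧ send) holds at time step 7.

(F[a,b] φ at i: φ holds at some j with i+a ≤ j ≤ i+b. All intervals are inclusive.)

No

Check (done ∧ send) at each j in [9,9]:
  j=9: false
No position in the window satisfies it → formula fails.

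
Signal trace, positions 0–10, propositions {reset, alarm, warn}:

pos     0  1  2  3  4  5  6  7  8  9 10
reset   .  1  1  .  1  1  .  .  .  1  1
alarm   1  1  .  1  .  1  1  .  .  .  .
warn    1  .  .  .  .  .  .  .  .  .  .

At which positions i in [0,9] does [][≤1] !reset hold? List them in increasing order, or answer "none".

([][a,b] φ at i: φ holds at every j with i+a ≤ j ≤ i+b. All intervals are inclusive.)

6, 7

Evaluate at each i in [0,9]:
  i=0: ✗ (fails at j=1)
  i=1: ✗ (fails at j=1)
  i=2: ✗ (fails at j=2)
  i=3: ✗ (fails at j=4)
  i=4: ✗ (fails at j=4)
  i=5: ✗ (fails at j=5)
  i=6: ✓ (all of [6,7])
  i=7: ✓ (all of [7,8])
  i=8: ✗ (fails at j=9)
  i=9: ✗ (fails at j=9)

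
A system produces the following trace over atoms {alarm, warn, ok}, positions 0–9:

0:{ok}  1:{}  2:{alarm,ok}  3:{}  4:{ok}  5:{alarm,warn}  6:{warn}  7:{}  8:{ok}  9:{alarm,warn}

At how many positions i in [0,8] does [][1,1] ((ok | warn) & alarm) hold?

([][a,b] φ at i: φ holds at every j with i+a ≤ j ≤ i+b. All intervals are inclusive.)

3

Evaluate at each i in [0,8]:
  i=0: ✗ (fails at j=1)
  i=1: ✓ (all of [2,2])
  i=2: ✗ (fails at j=3)
  i=3: ✗ (fails at j=4)
  i=4: ✓ (all of [5,5])
  i=5: ✗ (fails at j=6)
  i=6: ✗ (fails at j=7)
  i=7: ✗ (fails at j=8)
  i=8: ✓ (all of [9,9])
Positions where it holds: {1, 4, 8} → 3.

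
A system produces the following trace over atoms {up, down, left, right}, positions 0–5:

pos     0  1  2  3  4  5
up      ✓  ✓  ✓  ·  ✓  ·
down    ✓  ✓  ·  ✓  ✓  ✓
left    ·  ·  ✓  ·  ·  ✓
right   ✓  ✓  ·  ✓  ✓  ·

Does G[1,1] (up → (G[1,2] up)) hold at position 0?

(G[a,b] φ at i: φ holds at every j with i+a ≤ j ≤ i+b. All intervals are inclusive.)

No

Check (up → (G[1,2] up)) at every j in [1,1]:
  j=1: antecedent true; consequent fails at 3 → ✗
Fails at j=1 → formula fails.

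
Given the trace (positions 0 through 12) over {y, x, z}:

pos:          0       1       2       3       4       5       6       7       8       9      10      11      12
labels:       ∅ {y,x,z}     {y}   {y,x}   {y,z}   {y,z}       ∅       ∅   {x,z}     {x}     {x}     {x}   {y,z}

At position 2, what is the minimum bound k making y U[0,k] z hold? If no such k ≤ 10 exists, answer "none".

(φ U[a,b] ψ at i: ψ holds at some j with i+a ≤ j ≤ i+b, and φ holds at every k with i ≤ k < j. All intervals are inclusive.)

2

Need earliest j ≥ 2 with z, and y at every k in [2,j-1].
  j=2: rhs fails.
  j=3: rhs fails.
  j=4: rhs holds; lhs holds on [2,3]. k = 2.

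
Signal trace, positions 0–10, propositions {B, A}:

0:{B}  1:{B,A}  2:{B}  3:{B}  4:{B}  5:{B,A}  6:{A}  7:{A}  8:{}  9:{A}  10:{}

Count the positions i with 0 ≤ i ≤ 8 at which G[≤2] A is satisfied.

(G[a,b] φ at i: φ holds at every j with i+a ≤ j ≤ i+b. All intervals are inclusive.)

Evaluate at each i in [0,8]:
  i=0: ✗ (fails at j=0)
  i=1: ✗ (fails at j=2)
  i=2: ✗ (fails at j=2)
  i=3: ✗ (fails at j=3)
  i=4: ✗ (fails at j=4)
  i=5: ✓ (all of [5,7])
  i=6: ✗ (fails at j=8)
  i=7: ✗ (fails at j=8)
  i=8: ✗ (fails at j=8)
Positions where it holds: {5} → 1.

1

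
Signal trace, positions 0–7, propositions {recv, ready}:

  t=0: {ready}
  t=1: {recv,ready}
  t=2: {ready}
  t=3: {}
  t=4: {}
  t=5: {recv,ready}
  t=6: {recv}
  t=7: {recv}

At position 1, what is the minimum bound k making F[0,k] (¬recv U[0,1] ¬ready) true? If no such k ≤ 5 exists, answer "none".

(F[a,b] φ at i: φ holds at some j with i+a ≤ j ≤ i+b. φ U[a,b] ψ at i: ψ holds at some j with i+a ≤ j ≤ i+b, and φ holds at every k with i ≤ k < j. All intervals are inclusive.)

Scan j = 1,2,… for (¬recv U[0,1] ¬ready):
  j=1: fails
  j=2: holds
First hit at j=2, so smallest k = 2-1 = 1.

1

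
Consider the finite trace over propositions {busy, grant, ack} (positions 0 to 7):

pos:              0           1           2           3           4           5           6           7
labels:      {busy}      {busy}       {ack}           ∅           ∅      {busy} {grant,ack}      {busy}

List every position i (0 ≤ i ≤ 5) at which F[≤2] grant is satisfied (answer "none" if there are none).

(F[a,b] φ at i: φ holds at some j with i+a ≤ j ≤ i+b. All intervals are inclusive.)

Evaluate at each i in [0,5]:
  i=0: ✗ (none in [0,2])
  i=1: ✗ (none in [1,3])
  i=2: ✗ (none in [2,4])
  i=3: ✗ (none in [3,5])
  i=4: ✓ (witness j=6)
  i=5: ✓ (witness j=6)

4, 5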